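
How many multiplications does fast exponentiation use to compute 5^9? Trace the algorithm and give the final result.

Computing 5^9 by squaring (build up from 5^1; each line after the first costs one multiplication):

5^1 = 5
5^2 = (5^1)^2 = 5^2 = 25
5^4 = (5^2)^2 = 25^2 = 625
5^8 = (5^4)^2 = 625^2 = 390625
5^9 = 5 * 5^8 = 5 * 390625 = 1953125

Result: 1953125
Multiplications needed: 4 (4 lines after 5^1)

5^9 = 1953125. Using exponentiation by squaring, this requires 4 multiplications. The key idea: if the exponent is even, square the half-power; if odd, multiply by the base once.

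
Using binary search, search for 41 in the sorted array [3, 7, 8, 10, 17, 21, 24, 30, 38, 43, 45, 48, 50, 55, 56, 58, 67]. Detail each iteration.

Binary search for 41 in [3, 7, 8, 10, 17, 21, 24, 30, 38, 43, 45, 48, 50, 55, 56, 58, 67]:

lo=0, hi=16, mid=8, arr[mid]=38 -> 38 < 41, search right half
lo=9, hi=16, mid=12, arr[mid]=50 -> 50 > 41, search left half
lo=9, hi=11, mid=10, arr[mid]=45 -> 45 > 41, search left half
lo=9, hi=9, mid=9, arr[mid]=43 -> 43 > 41, search left half
lo=9 > hi=8, target 41 not found

Binary search determines that 41 is not in the array after 4 comparisons. The search space was exhausted without finding the target.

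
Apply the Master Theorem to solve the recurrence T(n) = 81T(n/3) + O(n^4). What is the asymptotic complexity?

Master Theorem for T(n) = 81T(n/3) + O(n^4):

a = 81, b = 3, c = 4
log_b(a) = log_3(81) = 4.0000

Case 2: c = 4 = log_3(81) = 4.0000
T(n) = O(n^4 log n) = O(n^4 log n)

For T(n) = 81T(n/3) + O(n^4): log_3(81) = 4.0000. This is Case 2 of the Master Theorem (c = log_b(a), equal work at all levels), giving O(n^4 log n).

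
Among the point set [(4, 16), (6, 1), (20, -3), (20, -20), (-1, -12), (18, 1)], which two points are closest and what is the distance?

Computing all pairwise distances among 6 points:

d((4, 16), (6, 1)) = 15.1327
d((4, 16), (20, -3)) = 24.8395
d((4, 16), (20, -20)) = 39.3954
d((4, 16), (-1, -12)) = 28.4429
d((4, 16), (18, 1)) = 20.5183
d((6, 1), (20, -3)) = 14.5602
d((6, 1), (20, -20)) = 25.2389
d((6, 1), (-1, -12)) = 14.7648
d((6, 1), (18, 1)) = 12.0
d((20, -3), (20, -20)) = 17.0
d((20, -3), (-1, -12)) = 22.8473
d((20, -3), (18, 1)) = 4.4721 <-- minimum
d((20, -20), (-1, -12)) = 22.4722
d((20, -20), (18, 1)) = 21.095
d((-1, -12), (18, 1)) = 23.0217

Closest pair: (20, -3) and (18, 1) with distance 4.4721

The closest pair is (20, -3) and (18, 1) with Euclidean distance 4.4721. For 6 points, brute-force pairwise comparison is shown above. For large n, the divide-and-conquer algorithm (sort by x, recurse on halves, check the dividing strip) achieves O(n log n).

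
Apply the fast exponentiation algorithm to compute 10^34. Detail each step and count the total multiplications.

Computing 10^34 by squaring (build up from 10^1; each line after the first costs one multiplication):

10^1 = 10
10^2 = (10^1)^2 = 10^2 = 100
10^4 = (10^2)^2 = 100^2 = 10000
10^8 = (10^4)^2 = 10000^2 = 100000000
10^16 = (10^8)^2 = 100000000^2 = 10000000000000000
10^17 = 10 * 10^16 = 10 * 10000000000000000 = 100000000000000000
10^34 = (10^17)^2 = 100000000000000000^2 = 10000000000000000000000000000000000

Result: 10000000000000000000000000000000000
Multiplications needed: 6 (6 lines after 10^1)

10^34 = 10000000000000000000000000000000000. Using exponentiation by squaring, this requires 6 multiplications. The key idea: if the exponent is even, square the half-power; if odd, multiply by the base once.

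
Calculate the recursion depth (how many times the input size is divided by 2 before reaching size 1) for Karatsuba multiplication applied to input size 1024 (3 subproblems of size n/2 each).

For divide and conquer with division factor 2:

Problem sizes at each level:
Level 0: 1024
Level 1: 512
Level 2: 256
Level 3: 128
Level 4: 64
Level 5: 32
Level 6: 16
Level 7: 8
Level 8: 4
Level 9: 2
Level 10: 1

The root is level 0 and the size-1 base case is level 10 (the tree spans levels 0 through 10, i.e. 11 levels counting the root), so the depth is the number of divisions: log_2(1024) = 10

The recursion tree depth is log_2(1024) = 10. At each level, the problem size is divided by 2, so it takes 10 divisions to reduce to a base case of size 1. The algorithm makes 3 recursive calls at each level.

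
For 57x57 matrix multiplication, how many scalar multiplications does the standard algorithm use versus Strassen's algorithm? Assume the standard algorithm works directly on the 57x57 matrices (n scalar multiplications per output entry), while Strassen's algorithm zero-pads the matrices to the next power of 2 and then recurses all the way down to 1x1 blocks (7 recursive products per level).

Matrix multiplication for 57x57 matrices:

Strassen's algorithm requires power-of-2 dimensions. Pad 57x57 to 64x64 (next power of 2).

Standard algorithm: 57^3 = 185193 multiplications
Strassen's algorithm: 7^(log2(64)) = 7^6 = 117649 multiplications
Savings: 185193 - 117649 = 67544 multiplications

Standard: 185193 multiplications (57^3). Strassen: 117649 multiplications (7^6, after padding to 64x64). Strassen reduces 8 recursive multiplications to 7 at each level.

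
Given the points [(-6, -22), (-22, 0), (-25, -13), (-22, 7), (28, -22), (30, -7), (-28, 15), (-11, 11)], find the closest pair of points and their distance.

Computing all pairwise distances among 8 points:

d((-6, -22), (-22, 0)) = 27.2029
d((-6, -22), (-25, -13)) = 21.0238
d((-6, -22), (-22, 7)) = 33.121
d((-6, -22), (28, -22)) = 34.0
d((-6, -22), (30, -7)) = 39.0
d((-6, -22), (-28, 15)) = 43.0465
d((-6, -22), (-11, 11)) = 33.3766
d((-22, 0), (-25, -13)) = 13.3417
d((-22, 0), (-22, 7)) = 7.0 <-- minimum
d((-22, 0), (28, -22)) = 54.626
d((-22, 0), (30, -7)) = 52.469
d((-22, 0), (-28, 15)) = 16.1555
d((-22, 0), (-11, 11)) = 15.5563
d((-25, -13), (-22, 7)) = 20.2237
d((-25, -13), (28, -22)) = 53.7587
d((-25, -13), (30, -7)) = 55.3263
d((-25, -13), (-28, 15)) = 28.1603
d((-25, -13), (-11, 11)) = 27.7849
d((-22, 7), (28, -22)) = 57.8014
d((-22, 7), (30, -7)) = 53.8516
d((-22, 7), (-28, 15)) = 10.0
d((-22, 7), (-11, 11)) = 11.7047
d((28, -22), (30, -7)) = 15.1327
d((28, -22), (-28, 15)) = 67.1193
d((28, -22), (-11, 11)) = 51.0882
d((30, -7), (-28, 15)) = 62.0322
d((30, -7), (-11, 11)) = 44.7772
d((-28, 15), (-11, 11)) = 17.4642

Closest pair: (-22, 0) and (-22, 7) with distance 7.0

The closest pair is (-22, 0) and (-22, 7) with Euclidean distance 7.0. For 8 points, brute-force pairwise comparison is shown above. For large n, the divide-and-conquer algorithm (sort by x, recurse on halves, check the dividing strip) achieves O(n log n).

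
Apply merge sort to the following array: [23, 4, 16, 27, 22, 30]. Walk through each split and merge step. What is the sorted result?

Merge sort trace:

Split: [23, 4, 16, 27, 22, 30] -> [23, 4, 16] and [27, 22, 30]
  Split: [23, 4, 16] -> [23] and [4, 16]
    Split: [4, 16] -> [4] and [16]
    Merge: [4] + [16] -> [4, 16]
  Merge: [23] + [4, 16] -> [4, 16, 23]
  Split: [27, 22, 30] -> [27] and [22, 30]
    Split: [22, 30] -> [22] and [30]
    Merge: [22] + [30] -> [22, 30]
  Merge: [27] + [22, 30] -> [22, 27, 30]
Merge: [4, 16, 23] + [22, 27, 30] -> [4, 16, 22, 23, 27, 30]

Final sorted array: [4, 16, 22, 23, 27, 30]

The merge sort proceeds by recursively splitting the array and merging sorted halves.
After all merges, the sorted array is [4, 16, 22, 23, 27, 30].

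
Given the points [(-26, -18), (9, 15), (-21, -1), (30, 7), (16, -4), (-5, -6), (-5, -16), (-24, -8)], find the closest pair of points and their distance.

Computing all pairwise distances among 8 points:

d((-26, -18), (9, 15)) = 48.1041
d((-26, -18), (-21, -1)) = 17.72
d((-26, -18), (30, 7)) = 61.327
d((-26, -18), (16, -4)) = 44.2719
d((-26, -18), (-5, -6)) = 24.1868
d((-26, -18), (-5, -16)) = 21.095
d((-26, -18), (-24, -8)) = 10.198
d((9, 15), (-21, -1)) = 34.0
d((9, 15), (30, 7)) = 22.4722
d((9, 15), (16, -4)) = 20.2485
d((9, 15), (-5, -6)) = 25.2389
d((9, 15), (-5, -16)) = 34.0147
d((9, 15), (-24, -8)) = 40.2244
d((-21, -1), (30, 7)) = 51.6236
d((-21, -1), (16, -4)) = 37.1214
d((-21, -1), (-5, -6)) = 16.7631
d((-21, -1), (-5, -16)) = 21.9317
d((-21, -1), (-24, -8)) = 7.6158 <-- minimum
d((30, 7), (16, -4)) = 17.8045
d((30, 7), (-5, -6)) = 37.3363
d((30, 7), (-5, -16)) = 41.8808
d((30, 7), (-24, -8)) = 56.0446
d((16, -4), (-5, -6)) = 21.095
d((16, -4), (-5, -16)) = 24.1868
d((16, -4), (-24, -8)) = 40.1995
d((-5, -6), (-5, -16)) = 10.0
d((-5, -6), (-24, -8)) = 19.105
d((-5, -16), (-24, -8)) = 20.6155

Closest pair: (-21, -1) and (-24, -8) with distance 7.6158

The closest pair is (-21, -1) and (-24, -8) with Euclidean distance 7.6158. For 8 points, brute-force pairwise comparison is shown above. For large n, the divide-and-conquer algorithm (sort by x, recurse on halves, check the dividing strip) achieves O(n log n).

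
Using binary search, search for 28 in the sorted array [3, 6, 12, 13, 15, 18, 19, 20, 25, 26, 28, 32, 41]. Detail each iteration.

Binary search for 28 in [3, 6, 12, 13, 15, 18, 19, 20, 25, 26, 28, 32, 41]:

lo=0, hi=12, mid=6, arr[mid]=19 -> 19 < 28, search right half
lo=7, hi=12, mid=9, arr[mid]=26 -> 26 < 28, search right half
lo=10, hi=12, mid=11, arr[mid]=32 -> 32 > 28, search left half
lo=10, hi=10, mid=10, arr[mid]=28 -> Found target at index 10!

Binary search finds 28 at index 10 after 4 comparisons. The search repeatedly halves the search space by comparing with the middle element.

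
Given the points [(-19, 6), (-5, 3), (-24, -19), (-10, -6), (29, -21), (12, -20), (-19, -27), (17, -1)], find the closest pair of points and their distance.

Computing all pairwise distances among 8 points:

d((-19, 6), (-5, 3)) = 14.3178
d((-19, 6), (-24, -19)) = 25.4951
d((-19, 6), (-10, -6)) = 15.0
d((-19, 6), (29, -21)) = 55.0727
d((-19, 6), (12, -20)) = 40.4599
d((-19, 6), (-19, -27)) = 33.0
d((-19, 6), (17, -1)) = 36.6742
d((-5, 3), (-24, -19)) = 29.0689
d((-5, 3), (-10, -6)) = 10.2956
d((-5, 3), (29, -21)) = 41.6173
d((-5, 3), (12, -20)) = 28.6007
d((-5, 3), (-19, -27)) = 33.1059
d((-5, 3), (17, -1)) = 22.3607
d((-24, -19), (-10, -6)) = 19.105
d((-24, -19), (29, -21)) = 53.0377
d((-24, -19), (12, -20)) = 36.0139
d((-24, -19), (-19, -27)) = 9.434 <-- minimum
d((-24, -19), (17, -1)) = 44.7772
d((-10, -6), (29, -21)) = 41.7852
d((-10, -6), (12, -20)) = 26.0768
d((-10, -6), (-19, -27)) = 22.8473
d((-10, -6), (17, -1)) = 27.4591
d((29, -21), (12, -20)) = 17.0294
d((29, -21), (-19, -27)) = 48.3735
d((29, -21), (17, -1)) = 23.3238
d((12, -20), (-19, -27)) = 31.7805
d((12, -20), (17, -1)) = 19.6469
d((-19, -27), (17, -1)) = 44.4072

Closest pair: (-24, -19) and (-19, -27) with distance 9.434

The closest pair is (-24, -19) and (-19, -27) with Euclidean distance 9.434. For 8 points, brute-force pairwise comparison is shown above. For large n, the divide-and-conquer algorithm (sort by x, recurse on halves, check the dividing strip) achieves O(n log n).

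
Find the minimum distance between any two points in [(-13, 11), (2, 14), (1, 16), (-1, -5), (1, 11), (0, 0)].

Computing all pairwise distances among 6 points:

d((-13, 11), (2, 14)) = 15.2971
d((-13, 11), (1, 16)) = 14.8661
d((-13, 11), (-1, -5)) = 20.0
d((-13, 11), (1, 11)) = 14.0
d((-13, 11), (0, 0)) = 17.0294
d((2, 14), (1, 16)) = 2.2361 <-- minimum
d((2, 14), (-1, -5)) = 19.2354
d((2, 14), (1, 11)) = 3.1623
d((2, 14), (0, 0)) = 14.1421
d((1, 16), (-1, -5)) = 21.095
d((1, 16), (1, 11)) = 5.0
d((1, 16), (0, 0)) = 16.0312
d((-1, -5), (1, 11)) = 16.1245
d((-1, -5), (0, 0)) = 5.099
d((1, 11), (0, 0)) = 11.0454

Closest pair: (2, 14) and (1, 16) with distance 2.2361

The closest pair is (2, 14) and (1, 16) with Euclidean distance 2.2361. For 6 points, brute-force pairwise comparison is shown above. For large n, the divide-and-conquer algorithm (sort by x, recurse on halves, check the dividing strip) achieves O(n log n).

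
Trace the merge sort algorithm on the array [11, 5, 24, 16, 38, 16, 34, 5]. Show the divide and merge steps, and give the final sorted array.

Merge sort trace:

Split: [11, 5, 24, 16, 38, 16, 34, 5] -> [11, 5, 24, 16] and [38, 16, 34, 5]
  Split: [11, 5, 24, 16] -> [11, 5] and [24, 16]
    Split: [11, 5] -> [11] and [5]
    Merge: [11] + [5] -> [5, 11]
    Split: [24, 16] -> [24] and [16]
    Merge: [24] + [16] -> [16, 24]
  Merge: [5, 11] + [16, 24] -> [5, 11, 16, 24]
  Split: [38, 16, 34, 5] -> [38, 16] and [34, 5]
    Split: [38, 16] -> [38] and [16]
    Merge: [38] + [16] -> [16, 38]
    Split: [34, 5] -> [34] and [5]
    Merge: [34] + [5] -> [5, 34]
  Merge: [16, 38] + [5, 34] -> [5, 16, 34, 38]
Merge: [5, 11, 16, 24] + [5, 16, 34, 38] -> [5, 5, 11, 16, 16, 24, 34, 38]

Final sorted array: [5, 5, 11, 16, 16, 24, 34, 38]

The merge sort proceeds by recursively splitting the array and merging sorted halves.
After all merges, the sorted array is [5, 5, 11, 16, 16, 24, 34, 38].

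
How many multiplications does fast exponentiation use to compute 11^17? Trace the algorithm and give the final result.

Computing 11^17 by squaring (build up from 11^1; each line after the first costs one multiplication):

11^1 = 11
11^2 = (11^1)^2 = 11^2 = 121
11^4 = (11^2)^2 = 121^2 = 14641
11^8 = (11^4)^2 = 14641^2 = 214358881
11^16 = (11^8)^2 = 214358881^2 = 45949729863572161
11^17 = 11 * 11^16 = 11 * 45949729863572161 = 505447028499293771

Result: 505447028499293771
Multiplications needed: 5 (5 lines after 11^1)

11^17 = 505447028499293771. Using exponentiation by squaring, this requires 5 multiplications. The key idea: if the exponent is even, square the half-power; if odd, multiply by the base once.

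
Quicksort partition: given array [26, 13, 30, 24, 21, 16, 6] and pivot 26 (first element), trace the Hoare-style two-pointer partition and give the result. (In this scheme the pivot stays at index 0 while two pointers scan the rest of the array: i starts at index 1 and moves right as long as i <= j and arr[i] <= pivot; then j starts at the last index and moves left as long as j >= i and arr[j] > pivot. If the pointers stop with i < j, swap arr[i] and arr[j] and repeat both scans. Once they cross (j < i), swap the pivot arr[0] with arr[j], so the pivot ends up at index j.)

Hoare-style two-pointer partition with pivot = 26:

Initial array: [26, 13, 30, 24, 21, 16, 6]

Pointers start at i = 1, j = 6.
i stops at index 2 (arr[2]=30 > 26), j stops at index 6 (arr[6]=6 <= 26): swap arr[2] and arr[6], array becomes [26, 13, 6, 24, 21, 16, 30]
i ends at 6, j ends at 5: the pointers have crossed (j < i), so scanning stops.

Swap pivot arr[0] with arr[5] to place pivot at position 5: [16, 13, 6, 24, 21, 26, 30]
Pivot position: 5

After partitioning with pivot 26, the array becomes [16, 13, 6, 24, 21, 26, 30]. The pivot is placed at index 5. All elements to the left of the pivot are <= 26, and all elements to the right are > 26.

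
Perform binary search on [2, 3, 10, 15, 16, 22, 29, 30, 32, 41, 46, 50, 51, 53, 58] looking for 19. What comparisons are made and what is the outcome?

Binary search for 19 in [2, 3, 10, 15, 16, 22, 29, 30, 32, 41, 46, 50, 51, 53, 58]:

lo=0, hi=14, mid=7, arr[mid]=30 -> 30 > 19, search left half
lo=0, hi=6, mid=3, arr[mid]=15 -> 15 < 19, search right half
lo=4, hi=6, mid=5, arr[mid]=22 -> 22 > 19, search left half
lo=4, hi=4, mid=4, arr[mid]=16 -> 16 < 19, search right half
lo=5 > hi=4, target 19 not found

Binary search determines that 19 is not in the array after 4 comparisons. The search space was exhausted without finding the target.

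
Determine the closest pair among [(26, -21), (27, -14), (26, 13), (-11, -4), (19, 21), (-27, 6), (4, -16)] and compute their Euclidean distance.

Computing all pairwise distances among 7 points:

d((26, -21), (27, -14)) = 7.0711 <-- minimum
d((26, -21), (26, 13)) = 34.0
d((26, -21), (-11, -4)) = 40.7185
d((26, -21), (19, 21)) = 42.5793
d((26, -21), (-27, 6)) = 59.4811
d((26, -21), (4, -16)) = 22.561
d((27, -14), (26, 13)) = 27.0185
d((27, -14), (-11, -4)) = 39.2938
d((27, -14), (19, 21)) = 35.9026
d((27, -14), (-27, 6)) = 57.5847
d((27, -14), (4, -16)) = 23.0868
d((26, 13), (-11, -4)) = 40.7185
d((26, 13), (19, 21)) = 10.6301
d((26, 13), (-27, 6)) = 53.4603
d((26, 13), (4, -16)) = 36.4005
d((-11, -4), (19, 21)) = 39.0512
d((-11, -4), (-27, 6)) = 18.868
d((-11, -4), (4, -16)) = 19.2094
d((19, 21), (-27, 6)) = 48.3839
d((19, 21), (4, -16)) = 39.9249
d((-27, 6), (4, -16)) = 38.0132

Closest pair: (26, -21) and (27, -14) with distance 7.0711

The closest pair is (26, -21) and (27, -14) with Euclidean distance 7.0711. For 7 points, brute-force pairwise comparison is shown above. For large n, the divide-and-conquer algorithm (sort by x, recurse on halves, check the dividing strip) achieves O(n log n).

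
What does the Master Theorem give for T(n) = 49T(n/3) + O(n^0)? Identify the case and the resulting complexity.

Master Theorem for T(n) = 49T(n/3) + O(n^0):

a = 49, b = 3, c = 0
log_b(a) = log_3(49) = 3.5425

Case 1: c = 0 < log_3(49) = 3.5425
T(n) = O(n^(log_3 49))

For T(n) = 49T(n/3) + O(n^0): log_3(49) = 3.5425. This is Case 1 of the Master Theorem (c < log_b(a), work dominated by leaves), giving O(n^(log_3 49)).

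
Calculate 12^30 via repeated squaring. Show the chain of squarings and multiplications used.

Computing 12^30 by squaring (build up from 12^1; each line after the first costs one multiplication):

12^1 = 12
12^2 = (12^1)^2 = 12^2 = 144
12^3 = 12 * 12^2 = 12 * 144 = 1728
12^6 = (12^3)^2 = 1728^2 = 2985984
12^7 = 12 * 12^6 = 12 * 2985984 = 35831808
12^14 = (12^7)^2 = 35831808^2 = 1283918464548864
12^15 = 12 * 12^14 = 12 * 1283918464548864 = 15407021574586368
12^30 = (12^15)^2 = 15407021574586368^2 = 237376313799769806328950291431424

Result: 237376313799769806328950291431424
Multiplications needed: 7 (7 lines after 12^1)

12^30 = 237376313799769806328950291431424. Using exponentiation by squaring, this requires 7 multiplications. The key idea: if the exponent is even, square the half-power; if odd, multiply by the base once.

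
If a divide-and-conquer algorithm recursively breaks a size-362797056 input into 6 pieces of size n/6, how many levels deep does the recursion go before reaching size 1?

For divide and conquer with division factor 6:

Problem sizes at each level:
Level 0: 362797056
Level 1: 60466176
Level 2: 10077696
Level 3: 1679616
Level 4: 279936
Level 5: 46656
Level 6: 7776
Level 7: 1296
Level 8: 216
Level 9: 36
Level 10: 6
Level 11: 1

The root is level 0 and the size-1 base case is level 11 (the tree spans levels 0 through 11, i.e. 12 levels counting the root), so the depth is the number of divisions: log_6(362797056) = 11

The recursion tree depth is log_6(362797056) = 11. At each level, the problem size is divided by 6, so it takes 11 divisions to reduce to a base case of size 1. The algorithm makes 6 recursive calls at each level.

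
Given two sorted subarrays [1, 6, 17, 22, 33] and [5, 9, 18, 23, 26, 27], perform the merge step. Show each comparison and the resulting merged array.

Merging process:

Compare 1 vs 5: take 1 from left. Merged: [1]
Compare 6 vs 5: take 5 from right. Merged: [1, 5]
Compare 6 vs 9: take 6 from left. Merged: [1, 5, 6]
Compare 17 vs 9: take 9 from right. Merged: [1, 5, 6, 9]
Compare 17 vs 18: take 17 from left. Merged: [1, 5, 6, 9, 17]
Compare 22 vs 18: take 18 from right. Merged: [1, 5, 6, 9, 17, 18]
Compare 22 vs 23: take 22 from left. Merged: [1, 5, 6, 9, 17, 18, 22]
Compare 33 vs 23: take 23 from right. Merged: [1, 5, 6, 9, 17, 18, 22, 23]
Compare 33 vs 26: take 26 from right. Merged: [1, 5, 6, 9, 17, 18, 22, 23, 26]
Compare 33 vs 27: take 27 from right. Merged: [1, 5, 6, 9, 17, 18, 22, 23, 26, 27]
Append remaining from left: [33]. Merged: [1, 5, 6, 9, 17, 18, 22, 23, 26, 27, 33]

Final merged array: [1, 5, 6, 9, 17, 18, 22, 23, 26, 27, 33]
Total comparisons: 10

The merged array is [1, 5, 6, 9, 17, 18, 22, 23, 26, 27, 33], requiring 10 comparisons. The merge step runs in O(n) time where n is the total number of elements.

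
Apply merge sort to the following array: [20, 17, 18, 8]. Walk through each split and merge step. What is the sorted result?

Merge sort trace:

Split: [20, 17, 18, 8] -> [20, 17] and [18, 8]
  Split: [20, 17] -> [20] and [17]
  Merge: [20] + [17] -> [17, 20]
  Split: [18, 8] -> [18] and [8]
  Merge: [18] + [8] -> [8, 18]
Merge: [17, 20] + [8, 18] -> [8, 17, 18, 20]

Final sorted array: [8, 17, 18, 20]

The merge sort proceeds by recursively splitting the array and merging sorted halves.
After all merges, the sorted array is [8, 17, 18, 20].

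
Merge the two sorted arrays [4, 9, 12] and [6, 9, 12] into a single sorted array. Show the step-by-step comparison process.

Merging process:

Compare 4 vs 6: take 4 from left. Merged: [4]
Compare 9 vs 6: take 6 from right. Merged: [4, 6]
Compare 9 vs 9: take 9 from left. Merged: [4, 6, 9]
Compare 12 vs 9: take 9 from right. Merged: [4, 6, 9, 9]
Compare 12 vs 12: take 12 from left. Merged: [4, 6, 9, 9, 12]
Append remaining from right: [12]. Merged: [4, 6, 9, 9, 12, 12]

Final merged array: [4, 6, 9, 9, 12, 12]
Total comparisons: 5

The merged array is [4, 6, 9, 9, 12, 12], requiring 5 comparisons. The merge step runs in O(n) time where n is the total number of elements.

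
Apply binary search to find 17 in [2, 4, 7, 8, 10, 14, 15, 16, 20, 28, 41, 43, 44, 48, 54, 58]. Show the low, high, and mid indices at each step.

Binary search for 17 in [2, 4, 7, 8, 10, 14, 15, 16, 20, 28, 41, 43, 44, 48, 54, 58]:

lo=0, hi=15, mid=7, arr[mid]=16 -> 16 < 17, search right half
lo=8, hi=15, mid=11, arr[mid]=43 -> 43 > 17, search left half
lo=8, hi=10, mid=9, arr[mid]=28 -> 28 > 17, search left half
lo=8, hi=8, mid=8, arr[mid]=20 -> 20 > 17, search left half
lo=8 > hi=7, target 17 not found

Binary search determines that 17 is not in the array after 4 comparisons. The search space was exhausted without finding the target.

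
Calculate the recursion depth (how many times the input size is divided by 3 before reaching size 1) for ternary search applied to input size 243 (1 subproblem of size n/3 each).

For divide and conquer with division factor 3:

Problem sizes at each level:
Level 0: 243
Level 1: 81
Level 2: 27
Level 3: 9
Level 4: 3
Level 5: 1

The root is level 0 and the size-1 base case is level 5 (the tree spans levels 0 through 5, i.e. 6 levels counting the root), so the depth is the number of divisions: log_3(243) = 5

The recursion tree depth is log_3(243) = 5. At each level, the problem size is divided by 3, so it takes 5 divisions to reduce to a base case of size 1. The algorithm makes 1 recursive call at each level.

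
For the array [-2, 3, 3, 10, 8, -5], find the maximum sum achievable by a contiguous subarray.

Using Kadane's algorithm on [-2, 3, 3, 10, 8, -5]:

Scanning through the array:
Position 1 (value 3): max_ending_here = 3, max_so_far = 3
Position 2 (value 3): max_ending_here = 6, max_so_far = 6
Position 3 (value 10): max_ending_here = 16, max_so_far = 16
Position 4 (value 8): max_ending_here = 24, max_so_far = 24
Position 5 (value -5): max_ending_here = 19, max_so_far = 24

Maximum subarray: [3, 3, 10, 8]
Maximum sum: 24

The maximum subarray is [3, 3, 10, 8] with sum 24. This subarray runs from index 1 to index 4.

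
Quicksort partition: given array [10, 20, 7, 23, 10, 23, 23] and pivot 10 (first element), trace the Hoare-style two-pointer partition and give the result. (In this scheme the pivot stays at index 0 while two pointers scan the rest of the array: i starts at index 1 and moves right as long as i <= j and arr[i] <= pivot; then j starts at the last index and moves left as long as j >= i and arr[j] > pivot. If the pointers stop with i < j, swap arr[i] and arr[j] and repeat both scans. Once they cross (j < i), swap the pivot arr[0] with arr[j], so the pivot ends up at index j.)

Hoare-style two-pointer partition with pivot = 10:

Initial array: [10, 20, 7, 23, 10, 23, 23]

Pointers start at i = 1, j = 6.
i stops at index 1 (arr[1]=20 > 10), j stops at index 4 (arr[4]=10 <= 10): swap arr[1] and arr[4], array becomes [10, 10, 7, 23, 20, 23, 23]
i ends at 3, j ends at 2: the pointers have crossed (j < i), so scanning stops.

Swap pivot arr[0] with arr[2] to place pivot at position 2: [7, 10, 10, 23, 20, 23, 23]
Pivot position: 2

After partitioning with pivot 10, the array becomes [7, 10, 10, 23, 20, 23, 23]. The pivot is placed at index 2. All elements to the left of the pivot are <= 10, and all elements to the right are > 10.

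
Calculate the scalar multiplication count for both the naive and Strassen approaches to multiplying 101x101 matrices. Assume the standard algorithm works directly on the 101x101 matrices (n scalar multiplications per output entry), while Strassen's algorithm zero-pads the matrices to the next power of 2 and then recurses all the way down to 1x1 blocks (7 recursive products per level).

Matrix multiplication for 101x101 matrices:

Strassen's algorithm requires power-of-2 dimensions. Pad 101x101 to 128x128 (next power of 2).

Standard algorithm: 101^3 = 1030301 multiplications
Strassen's algorithm: 7^(log2(128)) = 7^7 = 823543 multiplications
Savings: 1030301 - 823543 = 206758 multiplications

Standard: 1030301 multiplications (101^3). Strassen: 823543 multiplications (7^7, after padding to 128x128). Strassen reduces 8 recursive multiplications to 7 at each level.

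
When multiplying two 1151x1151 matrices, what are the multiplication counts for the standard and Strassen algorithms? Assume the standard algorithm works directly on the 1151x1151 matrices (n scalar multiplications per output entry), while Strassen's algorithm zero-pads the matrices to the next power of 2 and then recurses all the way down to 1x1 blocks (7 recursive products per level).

Matrix multiplication for 1151x1151 matrices:

Strassen's algorithm requires power-of-2 dimensions. Pad 1151x1151 to 2048x2048 (next power of 2).

Standard algorithm: 1151^3 = 1524845951 multiplications
Strassen's algorithm: 7^(log2(2048)) = 7^11 = 1977326743 multiplications
Difference: 1524845951 - 1977326743 = -452480792 (Strassen uses MORE here due to padding overhead — for small or just-over-power-of-2 n, padding can outweigh the per-level savings)

Standard: 1524845951 multiplications (1151^3). Strassen: 1977326743 multiplications (7^11, after padding to 2048x2048). Strassen reduces 8 recursive multiplications to 7 at each level.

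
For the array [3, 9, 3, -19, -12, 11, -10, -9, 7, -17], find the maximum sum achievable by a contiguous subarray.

Using Kadane's algorithm on [3, 9, 3, -19, -12, 11, -10, -9, 7, -17]:

Scanning through the array:
Position 1 (value 9): max_ending_here = 12, max_so_far = 12
Position 2 (value 3): max_ending_here = 15, max_so_far = 15
Position 3 (value -19): max_ending_here = -4, max_so_far = 15
Position 4 (value -12): max_ending_here = -12, max_so_far = 15
Position 5 (value 11): max_ending_here = 11, max_so_far = 15
Position 6 (value -10): max_ending_here = 1, max_so_far = 15
Position 7 (value -9): max_ending_here = -8, max_so_far = 15
Position 8 (value 7): max_ending_here = 7, max_so_far = 15
Position 9 (value -17): max_ending_here = -10, max_so_far = 15

Maximum subarray: [3, 9, 3]
Maximum sum: 15

The maximum subarray is [3, 9, 3] with sum 15. This subarray runs from index 0 to index 2.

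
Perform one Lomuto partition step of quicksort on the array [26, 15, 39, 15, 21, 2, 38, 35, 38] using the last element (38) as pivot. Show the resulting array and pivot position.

Lomuto partition with pivot = 38:

Initial array: [26, 15, 39, 15, 21, 2, 38, 35, 38]

arr[0]=26 <= 38: swap with position 0, array becomes [26, 15, 39, 15, 21, 2, 38, 35, 38]
arr[1]=15 <= 38: swap with position 1, array becomes [26, 15, 39, 15, 21, 2, 38, 35, 38]
arr[2]=39 > 38: no swap
arr[3]=15 <= 38: swap with position 2, array becomes [26, 15, 15, 39, 21, 2, 38, 35, 38]
arr[4]=21 <= 38: swap with position 3, array becomes [26, 15, 15, 21, 39, 2, 38, 35, 38]
arr[5]=2 <= 38: swap with position 4, array becomes [26, 15, 15, 21, 2, 39, 38, 35, 38]
arr[6]=38 <= 38: swap with position 5, array becomes [26, 15, 15, 21, 2, 38, 39, 35, 38]
arr[7]=35 <= 38: swap with position 6, array becomes [26, 15, 15, 21, 2, 38, 35, 39, 38]

Place pivot at position 7: [26, 15, 15, 21, 2, 38, 35, 38, 39]
Pivot position: 7

After partitioning with pivot 38, the array becomes [26, 15, 15, 21, 2, 38, 35, 38, 39]. The pivot is placed at index 7. All elements to the left of the pivot are <= 38, and all elements to the right are > 38.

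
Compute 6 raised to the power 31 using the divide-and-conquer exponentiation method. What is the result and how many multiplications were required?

Computing 6^31 by squaring (build up from 6^1; each line after the first costs one multiplication):

6^1 = 6
6^2 = (6^1)^2 = 6^2 = 36
6^3 = 6 * 6^2 = 6 * 36 = 216
6^6 = (6^3)^2 = 216^2 = 46656
6^7 = 6 * 6^6 = 6 * 46656 = 279936
6^14 = (6^7)^2 = 279936^2 = 78364164096
6^15 = 6 * 6^14 = 6 * 78364164096 = 470184984576
6^30 = (6^15)^2 = 470184984576^2 = 221073919720733357899776
6^31 = 6 * 6^30 = 6 * 221073919720733357899776 = 1326443518324400147398656

Result: 1326443518324400147398656
Multiplications needed: 8 (8 lines after 6^1)

6^31 = 1326443518324400147398656. Using exponentiation by squaring, this requires 8 multiplications. The key idea: if the exponent is even, square the half-power; if odd, multiply by the base once.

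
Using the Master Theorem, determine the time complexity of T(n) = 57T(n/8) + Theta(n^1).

Master Theorem for T(n) = 57T(n/8) + O(n^1):

a = 57, b = 8, c = 1
log_b(a) = log_8(57) = 1.9443

Case 1: c = 1 < log_8(57) = 1.9443
T(n) = O(n^(log_8 57))

For T(n) = 57T(n/8) + O(n^1): log_8(57) = 1.9443. This is Case 1 of the Master Theorem (c < log_b(a), work dominated by leaves), giving O(n^(log_8 57)).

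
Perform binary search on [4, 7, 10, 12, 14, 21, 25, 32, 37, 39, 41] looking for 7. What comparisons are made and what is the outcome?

Binary search for 7 in [4, 7, 10, 12, 14, 21, 25, 32, 37, 39, 41]:

lo=0, hi=10, mid=5, arr[mid]=21 -> 21 > 7, search left half
lo=0, hi=4, mid=2, arr[mid]=10 -> 10 > 7, search left half
lo=0, hi=1, mid=0, arr[mid]=4 -> 4 < 7, search right half
lo=1, hi=1, mid=1, arr[mid]=7 -> Found target at index 1!

Binary search finds 7 at index 1 after 4 comparisons. The search repeatedly halves the search space by comparing with the middle element.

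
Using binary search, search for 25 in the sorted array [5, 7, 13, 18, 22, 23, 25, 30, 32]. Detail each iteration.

Binary search for 25 in [5, 7, 13, 18, 22, 23, 25, 30, 32]:

lo=0, hi=8, mid=4, arr[mid]=22 -> 22 < 25, search right half
lo=5, hi=8, mid=6, arr[mid]=25 -> Found target at index 6!

Binary search finds 25 at index 6 after 2 comparisons. The search repeatedly halves the search space by comparing with the middle element.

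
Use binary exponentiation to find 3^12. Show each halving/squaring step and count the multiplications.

Computing 3^12 by squaring (build up from 3^1; each line after the first costs one multiplication):

3^1 = 3
3^2 = (3^1)^2 = 3^2 = 9
3^3 = 3 * 3^2 = 3 * 9 = 27
3^6 = (3^3)^2 = 27^2 = 729
3^12 = (3^6)^2 = 729^2 = 531441

Result: 531441
Multiplications needed: 4 (4 lines after 3^1)

3^12 = 531441. Using exponentiation by squaring, this requires 4 multiplications. The key idea: if the exponent is even, square the half-power; if odd, multiply by the base once.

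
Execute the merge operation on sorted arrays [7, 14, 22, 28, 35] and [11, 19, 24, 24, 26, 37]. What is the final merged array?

Merging process:

Compare 7 vs 11: take 7 from left. Merged: [7]
Compare 14 vs 11: take 11 from right. Merged: [7, 11]
Compare 14 vs 19: take 14 from left. Merged: [7, 11, 14]
Compare 22 vs 19: take 19 from right. Merged: [7, 11, 14, 19]
Compare 22 vs 24: take 22 from left. Merged: [7, 11, 14, 19, 22]
Compare 28 vs 24: take 24 from right. Merged: [7, 11, 14, 19, 22, 24]
Compare 28 vs 24: take 24 from right. Merged: [7, 11, 14, 19, 22, 24, 24]
Compare 28 vs 26: take 26 from right. Merged: [7, 11, 14, 19, 22, 24, 24, 26]
Compare 28 vs 37: take 28 from left. Merged: [7, 11, 14, 19, 22, 24, 24, 26, 28]
Compare 35 vs 37: take 35 from left. Merged: [7, 11, 14, 19, 22, 24, 24, 26, 28, 35]
Append remaining from right: [37]. Merged: [7, 11, 14, 19, 22, 24, 24, 26, 28, 35, 37]

Final merged array: [7, 11, 14, 19, 22, 24, 24, 26, 28, 35, 37]
Total comparisons: 10

The merged array is [7, 11, 14, 19, 22, 24, 24, 26, 28, 35, 37], requiring 10 comparisons. The merge step runs in O(n) time where n is the total number of elements.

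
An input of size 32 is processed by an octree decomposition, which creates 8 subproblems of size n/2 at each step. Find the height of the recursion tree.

For divide and conquer with division factor 2:

Problem sizes at each level:
Level 0: 32
Level 1: 16
Level 2: 8
Level 3: 4
Level 4: 2
Level 5: 1

The root is level 0 and the size-1 base case is level 5 (the tree spans levels 0 through 5, i.e. 6 levels counting the root), so the depth is the number of divisions: log_2(32) = 5

The recursion tree depth is log_2(32) = 5. At each level, the problem size is divided by 2, so it takes 5 divisions to reduce to a base case of size 1. The algorithm makes 8 recursive calls at each level.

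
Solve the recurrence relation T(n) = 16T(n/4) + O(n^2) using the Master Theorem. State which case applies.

Master Theorem for T(n) = 16T(n/4) + O(n^2):

a = 16, b = 4, c = 2
log_b(a) = log_4(16) = 2.0000

Case 2: c = 2 = log_4(16) = 2.0000
T(n) = O(n^2 log n) = O(n^2 log n)

For T(n) = 16T(n/4) + O(n^2): log_4(16) = 2.0000. This is Case 2 of the Master Theorem (c = log_b(a), equal work at all levels), giving O(n^2 log n).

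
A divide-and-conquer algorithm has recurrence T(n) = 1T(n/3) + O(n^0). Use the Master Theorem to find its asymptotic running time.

Master Theorem for T(n) = 1T(n/3) + O(n^0):

a = 1, b = 3, c = 0
log_b(a) = log_3(1) = 0.0000

Case 2: c = 0 = log_3(1) = 0.0000
T(n) = O(n^0 log n) = O(log n)

For T(n) = 1T(n/3) + O(n^0): log_3(1) = 0.0000. This is Case 2 of the Master Theorem (c = log_b(a), equal work at all levels), giving O(log n).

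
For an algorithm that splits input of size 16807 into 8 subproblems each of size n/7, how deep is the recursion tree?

For divide and conquer with division factor 7:

Problem sizes at each level:
Level 0: 16807
Level 1: 2401
Level 2: 343
Level 3: 49
Level 4: 7
Level 5: 1

The root is level 0 and the size-1 base case is level 5 (the tree spans levels 0 through 5, i.e. 6 levels counting the root), so the depth is the number of divisions: log_7(16807) = 5

The recursion tree depth is log_7(16807) = 5. At each level, the problem size is divided by 7, so it takes 5 divisions to reduce to a base case of size 1. The algorithm makes 8 recursive calls at each level.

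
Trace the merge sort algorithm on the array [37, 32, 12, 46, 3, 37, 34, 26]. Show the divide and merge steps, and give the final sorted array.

Merge sort trace:

Split: [37, 32, 12, 46, 3, 37, 34, 26] -> [37, 32, 12, 46] and [3, 37, 34, 26]
  Split: [37, 32, 12, 46] -> [37, 32] and [12, 46]
    Split: [37, 32] -> [37] and [32]
    Merge: [37] + [32] -> [32, 37]
    Split: [12, 46] -> [12] and [46]
    Merge: [12] + [46] -> [12, 46]
  Merge: [32, 37] + [12, 46] -> [12, 32, 37, 46]
  Split: [3, 37, 34, 26] -> [3, 37] and [34, 26]
    Split: [3, 37] -> [3] and [37]
    Merge: [3] + [37] -> [3, 37]
    Split: [34, 26] -> [34] and [26]
    Merge: [34] + [26] -> [26, 34]
  Merge: [3, 37] + [26, 34] -> [3, 26, 34, 37]
Merge: [12, 32, 37, 46] + [3, 26, 34, 37] -> [3, 12, 26, 32, 34, 37, 37, 46]

Final sorted array: [3, 12, 26, 32, 34, 37, 37, 46]

The merge sort proceeds by recursively splitting the array and merging sorted halves.
After all merges, the sorted array is [3, 12, 26, 32, 34, 37, 37, 46].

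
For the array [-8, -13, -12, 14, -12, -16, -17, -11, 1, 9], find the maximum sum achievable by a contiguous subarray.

Using Kadane's algorithm on [-8, -13, -12, 14, -12, -16, -17, -11, 1, 9]:

Scanning through the array:
Position 1 (value -13): max_ending_here = -13, max_so_far = -8
Position 2 (value -12): max_ending_here = -12, max_so_far = -8
Position 3 (value 14): max_ending_here = 14, max_so_far = 14
Position 4 (value -12): max_ending_here = 2, max_so_far = 14
Position 5 (value -16): max_ending_here = -14, max_so_far = 14
Position 6 (value -17): max_ending_here = -17, max_so_far = 14
Position 7 (value -11): max_ending_here = -11, max_so_far = 14
Position 8 (value 1): max_ending_here = 1, max_so_far = 14
Position 9 (value 9): max_ending_here = 10, max_so_far = 14

Maximum subarray: [14]
Maximum sum: 14

The maximum subarray is [14] with sum 14. This subarray runs from index 3 to index 3.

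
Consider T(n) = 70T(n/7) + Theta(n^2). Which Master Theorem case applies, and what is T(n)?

Master Theorem for T(n) = 70T(n/7) + O(n^2):

a = 70, b = 7, c = 2
log_b(a) = log_7(70) = 2.1833

Case 1: c = 2 < log_7(70) = 2.1833
T(n) = O(n^(log_7 70))

For T(n) = 70T(n/7) + O(n^2): log_7(70) = 2.1833. This is Case 1 of the Master Theorem (c < log_b(a), work dominated by leaves), giving O(n^(log_7 70)).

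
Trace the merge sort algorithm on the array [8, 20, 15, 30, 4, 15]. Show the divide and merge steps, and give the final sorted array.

Merge sort trace:

Split: [8, 20, 15, 30, 4, 15] -> [8, 20, 15] and [30, 4, 15]
  Split: [8, 20, 15] -> [8] and [20, 15]
    Split: [20, 15] -> [20] and [15]
    Merge: [20] + [15] -> [15, 20]
  Merge: [8] + [15, 20] -> [8, 15, 20]
  Split: [30, 4, 15] -> [30] and [4, 15]
    Split: [4, 15] -> [4] and [15]
    Merge: [4] + [15] -> [4, 15]
  Merge: [30] + [4, 15] -> [4, 15, 30]
Merge: [8, 15, 20] + [4, 15, 30] -> [4, 8, 15, 15, 20, 30]

Final sorted array: [4, 8, 15, 15, 20, 30]

The merge sort proceeds by recursively splitting the array and merging sorted halves.
After all merges, the sorted array is [4, 8, 15, 15, 20, 30].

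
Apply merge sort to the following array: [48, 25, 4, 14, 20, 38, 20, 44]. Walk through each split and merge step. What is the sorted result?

Merge sort trace:

Split: [48, 25, 4, 14, 20, 38, 20, 44] -> [48, 25, 4, 14] and [20, 38, 20, 44]
  Split: [48, 25, 4, 14] -> [48, 25] and [4, 14]
    Split: [48, 25] -> [48] and [25]
    Merge: [48] + [25] -> [25, 48]
    Split: [4, 14] -> [4] and [14]
    Merge: [4] + [14] -> [4, 14]
  Merge: [25, 48] + [4, 14] -> [4, 14, 25, 48]
  Split: [20, 38, 20, 44] -> [20, 38] and [20, 44]
    Split: [20, 38] -> [20] and [38]
    Merge: [20] + [38] -> [20, 38]
    Split: [20, 44] -> [20] and [44]
    Merge: [20] + [44] -> [20, 44]
  Merge: [20, 38] + [20, 44] -> [20, 20, 38, 44]
Merge: [4, 14, 25, 48] + [20, 20, 38, 44] -> [4, 14, 20, 20, 25, 38, 44, 48]

Final sorted array: [4, 14, 20, 20, 25, 38, 44, 48]

The merge sort proceeds by recursively splitting the array and merging sorted halves.
After all merges, the sorted array is [4, 14, 20, 20, 25, 38, 44, 48].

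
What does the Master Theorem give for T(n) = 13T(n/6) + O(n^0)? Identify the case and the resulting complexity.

Master Theorem for T(n) = 13T(n/6) + O(n^0):

a = 13, b = 6, c = 0
log_b(a) = log_6(13) = 1.4315

Case 1: c = 0 < log_6(13) = 1.4315
T(n) = O(n^(log_6 13))

For T(n) = 13T(n/6) + O(n^0): log_6(13) = 1.4315. This is Case 1 of the Master Theorem (c < log_b(a), work dominated by leaves), giving O(n^(log_6 13)).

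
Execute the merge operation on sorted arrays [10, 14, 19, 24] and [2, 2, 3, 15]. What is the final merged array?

Merging process:

Compare 10 vs 2: take 2 from right. Merged: [2]
Compare 10 vs 2: take 2 from right. Merged: [2, 2]
Compare 10 vs 3: take 3 from right. Merged: [2, 2, 3]
Compare 10 vs 15: take 10 from left. Merged: [2, 2, 3, 10]
Compare 14 vs 15: take 14 from left. Merged: [2, 2, 3, 10, 14]
Compare 19 vs 15: take 15 from right. Merged: [2, 2, 3, 10, 14, 15]
Append remaining from left: [19, 24]. Merged: [2, 2, 3, 10, 14, 15, 19, 24]

Final merged array: [2, 2, 3, 10, 14, 15, 19, 24]
Total comparisons: 6

The merged array is [2, 2, 3, 10, 14, 15, 19, 24], requiring 6 comparisons. The merge step runs in O(n) time where n is the total number of elements.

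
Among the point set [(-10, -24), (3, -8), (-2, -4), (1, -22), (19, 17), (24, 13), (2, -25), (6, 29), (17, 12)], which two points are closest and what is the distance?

Computing all pairwise distances among 9 points:

d((-10, -24), (3, -8)) = 20.6155
d((-10, -24), (-2, -4)) = 21.5407
d((-10, -24), (1, -22)) = 11.1803
d((-10, -24), (19, 17)) = 50.2195
d((-10, -24), (24, 13)) = 50.2494
d((-10, -24), (2, -25)) = 12.0416
d((-10, -24), (6, 29)) = 55.3624
d((-10, -24), (17, 12)) = 45.0
d((3, -8), (-2, -4)) = 6.4031
d((3, -8), (1, -22)) = 14.1421
d((3, -8), (19, 17)) = 29.6816
d((3, -8), (24, 13)) = 29.6985
d((3, -8), (2, -25)) = 17.0294
d((3, -8), (6, 29)) = 37.1214
d((3, -8), (17, 12)) = 24.4131
d((-2, -4), (1, -22)) = 18.2483
d((-2, -4), (19, 17)) = 29.6985
d((-2, -4), (24, 13)) = 31.0644
d((-2, -4), (2, -25)) = 21.3776
d((-2, -4), (6, 29)) = 33.9559
d((-2, -4), (17, 12)) = 24.8395
d((1, -22), (19, 17)) = 42.9535
d((1, -22), (24, 13)) = 41.8808
d((1, -22), (2, -25)) = 3.1623 <-- minimum
d((1, -22), (6, 29)) = 51.2445
d((1, -22), (17, 12)) = 37.5766
d((19, 17), (24, 13)) = 6.4031
d((19, 17), (2, -25)) = 45.31
d((19, 17), (6, 29)) = 17.6918
d((19, 17), (17, 12)) = 5.3852
d((24, 13), (2, -25)) = 43.909
d((24, 13), (6, 29)) = 24.0832
d((24, 13), (17, 12)) = 7.0711
d((2, -25), (6, 29)) = 54.1479
d((2, -25), (17, 12)) = 39.9249
d((6, 29), (17, 12)) = 20.2485

Closest pair: (1, -22) and (2, -25) with distance 3.1623

The closest pair is (1, -22) and (2, -25) with Euclidean distance 3.1623. For 9 points, brute-force pairwise comparison is shown above. For large n, the divide-and-conquer algorithm (sort by x, recurse on halves, check the dividing strip) achieves O(n log n).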